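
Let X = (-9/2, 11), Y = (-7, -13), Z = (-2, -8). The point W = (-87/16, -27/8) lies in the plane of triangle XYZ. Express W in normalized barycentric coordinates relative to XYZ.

(3/8, 1/2, 1/8)

Signed area of the reference triangle: [XYZ] = ½·((-9/2)·(-13−(-8)) + (-7)·(-8−11) + (-2)·(11−(-13))) = ½·(45/2 + 133 − 48) = 215/4.
[WYZ] = ½·((-87/16)·(-13−(-8)) + (-7)·(-8−(-27/8)) + (-2)·(-27/8−(-13))) = ½·(435/16 + 259/8 − 77/4) = 645/32, so the X-coordinate is (645/32)/(215/4) = 3/8.
[XWZ] = ½·((-9/2)·(-27/8−(-8)) + (-87/16)·(-8−11) + (-2)·(11−(-27/8))) = ½·(-333/16 + 1653/16 − 115/4) = 215/8, so the Y-coordinate is 1/2.
[XYW] = ½·((-9/2)·(-13−(-27/8)) + (-7)·(-27/8−11) + (-87/16)·(11−(-13))) = ½·(693/16 + 805/8 − 261/2) = 215/32, so the Z-coordinate is 1/8.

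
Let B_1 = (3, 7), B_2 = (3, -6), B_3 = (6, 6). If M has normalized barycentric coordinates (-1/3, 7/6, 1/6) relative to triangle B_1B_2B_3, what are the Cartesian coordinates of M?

M = (-1/3)·B_1 + (7/6)·B_2 + (1/6)·B_3.
x-coordinate: (-1/3)·3 + (7/6)·3 + (1/6)·6 = 7/2.
y-coordinate: (-1/3)·7 + (7/6)·(-6) + (1/6)·6 = -25/3.

(7/2, -25/3)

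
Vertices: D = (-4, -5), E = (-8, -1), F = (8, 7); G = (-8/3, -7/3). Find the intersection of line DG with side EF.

(0, 3)

Barycentric coordinates of G with respect to DEF: (2/3, 1/6, 1/6).
On side EF the D-coordinate is zero; dropping G's D-weight 2/3 and renormalizing the remaining 1/6 : 1/6 gives weights 1/2, 1/2 on E, F.
H = (1/2)·(-8, -1) + (1/2)·(8, 7) = (0, 3).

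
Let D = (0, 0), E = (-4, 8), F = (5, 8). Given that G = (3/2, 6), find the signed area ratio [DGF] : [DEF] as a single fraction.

[DEF] = ½·(0·(8−8) + (-4)·(8−0) + 5·(0−8)) = ½·(0 − 32 − 40) = -36.
[DGF] = ½·(0·(6−8) + (3/2)·(8−0) + 5·(0−6)) = ½·(0 + 12 − 30) = -9, so the ratio is (-9)/(-36) = 1/4.

1/4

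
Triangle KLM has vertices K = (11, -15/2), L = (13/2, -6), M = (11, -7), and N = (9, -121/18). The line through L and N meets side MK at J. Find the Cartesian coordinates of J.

(11, -73/10)

Barycentric coordinates of N with respect to KLM: (1/3, 4/9, 2/9).
On side MK the L-coordinate is zero; dropping N's L-weight 4/9 and renormalizing the remaining 2/9 : 1/3 gives weights 2/5, 3/5 on M, K.
J = (2/5)·(11, -7) + (3/5)·(11, -15/2) = (11, -73/10).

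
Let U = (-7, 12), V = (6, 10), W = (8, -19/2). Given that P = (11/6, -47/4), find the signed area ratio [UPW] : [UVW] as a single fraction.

-2/3

[UVW] = ½·((-7)·(10−(-19/2)) + 6·(-19/2−12) + 8·(12−10)) = ½·(-273/2 − 129 + 16) = -499/4.
[UPW] = ½·((-7)·(-47/4−(-19/2)) + (11/6)·(-19/2−12) + 8·(12−(-47/4))) = ½·(63/4 − 473/12 + 190) = 499/6, so the ratio is (499/6)/(-499/4) = -2/3.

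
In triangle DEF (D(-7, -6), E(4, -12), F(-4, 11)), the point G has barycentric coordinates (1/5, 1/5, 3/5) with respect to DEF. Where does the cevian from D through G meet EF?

(-2, 21/4)

Line DG meets EF where the D-coordinate vanishes; zeroing G's D-weight and renormalizing leaves E, F-weights 1/5 : 3/5 → (1/4, 3/4).
So H = (1/4)·E + (3/4)·F = (-2, 21/4).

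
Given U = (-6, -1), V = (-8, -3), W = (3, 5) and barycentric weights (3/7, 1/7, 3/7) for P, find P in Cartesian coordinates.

(-17/7, 9/7)

P = (3/7)·U + (1/7)·V + (3/7)·W.
x-coordinate: (3/7)·(-6) + (1/7)·(-8) + (3/7)·3 = -17/7.
y-coordinate: (3/7)·(-1) + (1/7)·(-3) + (3/7)·5 = 9/7.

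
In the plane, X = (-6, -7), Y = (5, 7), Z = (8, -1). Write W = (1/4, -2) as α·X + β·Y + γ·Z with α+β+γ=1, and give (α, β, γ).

Signed area of the reference triangle: [XYZ] = ½·((-6)·(7−(-1)) + 5·(-1−(-7)) + 8·(-7−7)) = ½·(-48 + 30 − 112) = -65.
[WYZ] = ½·((1/4)·(7−(-1)) + 5·(-1−(-2)) + 8·(-2−7)) = ½·(2 + 5 − 72) = -65/2, so the X-coordinate is (-65/2)/(-65) = 1/2.
[XWZ] = ½·((-6)·(-2−(-1)) + (1/4)·(-1−(-7)) + 8·(-7−(-2))) = ½·(6 + 3/2 − 40) = -65/4, so the Y-coordinate is 1/4.
[XYW] = ½·((-6)·(7−(-2)) + 5·(-2−(-7)) + (1/4)·(-7−7)) = ½·(-54 + 25 − 7/2) = -65/4, so the Z-coordinate is 1/4.
Check: 1/2 + 1/4 + 1/4 = 1.

(1/2, 1/4, 1/4)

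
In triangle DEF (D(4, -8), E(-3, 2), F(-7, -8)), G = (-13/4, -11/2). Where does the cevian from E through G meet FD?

Barycentric coordinates of G with respect to DEF: (1/4, 1/4, 1/2).
On side FD the E-coordinate is zero; dropping G's E-weight 1/4 and renormalizing the remaining 1/2 : 1/4 gives weights 2/3, 1/3 on F, D.
H = (2/3)·(-7, -8) + (1/3)·(4, -8) = (-10/3, -8).

(-10/3, -8)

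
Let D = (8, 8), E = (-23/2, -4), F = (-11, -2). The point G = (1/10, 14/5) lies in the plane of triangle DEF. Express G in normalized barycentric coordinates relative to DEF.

Signed area of the reference triangle: [DEF] = ½·(8·(-4−(-2)) + (-23/2)·(-2−8) + (-11)·(8−(-4))) = ½·(-16 + 115 − 132) = -33/2.
[GEF] = ½·((1/10)·(-4−(-2)) + (-23/2)·(-2−(14/5)) + (-11)·(14/5−(-4))) = ½·(-1/5 + 276/5 − 374/5) = -99/10, so the D-coordinate is (-99/10)/(-33/2) = 3/5.
[DGF] = ½·(8·(14/5−(-2)) + (1/10)·(-2−8) + (-11)·(8−(14/5))) = ½·(192/5 − 1 − 286/5) = -99/10, so the E-coordinate is 3/5.
[DEG] = ½·(8·(-4−(14/5)) + (-23/2)·(14/5−8) + (1/10)·(8−(-4))) = ½·(-272/5 + 299/5 + 6/5) = 33/10, so the F-coordinate is -1/5.

(3/5, 3/5, -1/5)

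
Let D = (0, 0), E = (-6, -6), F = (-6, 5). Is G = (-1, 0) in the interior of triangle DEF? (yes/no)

Barycentric coordinates of G: (5/6, 5/66, 1/11).
The three coordinates are positive, positive, positive; a point is interior exactly when all three are positive.

yes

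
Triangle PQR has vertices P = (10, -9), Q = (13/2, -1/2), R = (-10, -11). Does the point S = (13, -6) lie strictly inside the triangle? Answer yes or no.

no

Barycentric coordinates of S: (53/59, 18/59, -12/59).
The three coordinates are positive, positive, negative; a point is interior exactly when all three are positive.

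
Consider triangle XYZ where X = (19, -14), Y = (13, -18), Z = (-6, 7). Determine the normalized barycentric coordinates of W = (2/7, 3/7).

Signed area of the reference triangle: [XYZ] = ½·(19·(-18−7) + 13·(7−(-14)) + (-6)·(-14−(-18))) = ½·(-475 + 273 − 24) = -113.
[WYZ] = ½·((2/7)·(-18−7) + 13·(7−(3/7)) + (-6)·(3/7−(-18))) = ½·(-50/7 + 598/7 − 774/7) = -113/7, so the X-coordinate is (-113/7)/(-113) = 1/7.
[XWZ] = ½·(19·(3/7−7) + (2/7)·(7−(-14)) + (-6)·(-14−(3/7))) = ½·(-874/7 + 6 + 606/7) = -113/7, so the Y-coordinate is 1/7.
[XYW] = ½·(19·(-18−(3/7)) + 13·(3/7−(-14)) + (2/7)·(-14−(-18))) = ½·(-2451/7 + 1313/7 + 8/7) = -565/7, so the Z-coordinate is 5/7.
Check: 1/7 + 1/7 + 5/7 = 1.

(1/7, 1/7, 5/7)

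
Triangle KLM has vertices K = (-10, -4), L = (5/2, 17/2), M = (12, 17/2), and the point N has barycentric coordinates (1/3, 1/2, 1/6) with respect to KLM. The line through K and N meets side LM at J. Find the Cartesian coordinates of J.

Line KN meets LM where the K-coordinate vanishes; zeroing N's K-weight and renormalizing leaves L, M-weights 1/2 : 1/6 → (3/4, 1/4).
So J = (3/4)·L + (1/4)·M = (39/8, 17/2).

(39/8, 17/2)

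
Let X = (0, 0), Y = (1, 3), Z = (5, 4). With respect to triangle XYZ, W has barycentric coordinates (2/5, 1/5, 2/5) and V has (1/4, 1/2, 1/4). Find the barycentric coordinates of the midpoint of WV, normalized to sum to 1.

Since both coordinate triples sum to 1, the midpoint's barycentrics are the componentwise average.
(2/5+1/4)/2 = 13/40; similarly 7/20 and 13/40.

(13/40, 7/20, 13/40)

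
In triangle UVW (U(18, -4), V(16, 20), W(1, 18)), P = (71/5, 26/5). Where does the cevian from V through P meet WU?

Barycentric coordinates of P with respect to UVW: (3/5, 1/5, 1/5).
On side WU the V-coordinate is zero; dropping P's V-weight 1/5 and renormalizing the remaining 1/5 : 3/5 gives weights 1/4, 3/4 on W, U.
Q = (1/4)·(1, 18) + (3/4)·(18, -4) = (55/4, 3/2).

(55/4, 3/2)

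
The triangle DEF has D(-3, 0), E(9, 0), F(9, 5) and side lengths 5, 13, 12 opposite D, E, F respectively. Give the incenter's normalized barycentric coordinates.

The incenter has barycentric coordinates proportional to the opposite side lengths: (5 : 13 : 12).
Normalizing by 5+13+12 = 30 gives (1/6, 13/30, 2/5).

(1/6, 13/30, 2/5)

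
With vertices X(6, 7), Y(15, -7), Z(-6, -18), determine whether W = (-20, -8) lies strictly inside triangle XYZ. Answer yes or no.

no

Barycentric coordinates of W: (364/393, -470/393, 499/393).
The three coordinates are positive, negative, positive; a point is interior exactly when all three are positive.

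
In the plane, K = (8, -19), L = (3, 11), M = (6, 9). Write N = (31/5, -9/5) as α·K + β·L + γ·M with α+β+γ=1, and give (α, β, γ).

Signed area of the reference triangle: [KLM] = ½·(8·(11−9) + 3·(9−(-19)) + 6·(-19−11)) = ½·(16 + 84 − 180) = -40.
[NLM] = ½·((31/5)·(11−9) + 3·(9−(-9/5)) + 6·(-9/5−11)) = ½·(62/5 + 162/5 − 384/5) = -16, so the K-coordinate is (-16)/(-40) = 2/5.
[KNM] = ½·(8·(-9/5−9) + (31/5)·(9−(-19)) + 6·(-19−(-9/5))) = ½·(-432/5 + 868/5 − 516/5) = -8, so the L-coordinate is 1/5.
[KLN] = ½·(8·(11−(-9/5)) + 3·(-9/5−(-19)) + (31/5)·(-19−11)) = ½·(512/5 + 258/5 − 186) = -16, so the M-coordinate is 2/5.
Check: 2/5 + 1/5 + 2/5 = 1.

(2/5, 1/5, 2/5)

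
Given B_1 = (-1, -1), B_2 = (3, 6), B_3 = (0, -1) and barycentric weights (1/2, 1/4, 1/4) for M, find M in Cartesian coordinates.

(1/4, 3/4)

M = (1/2)·B_1 + (1/4)·B_2 + (1/4)·B_3.
x-coordinate: (1/2)·(-1) + (1/4)·3 + (1/4)·0 = 1/4.
y-coordinate: (1/2)·(-1) + (1/4)·6 + (1/4)·(-1) = 3/4.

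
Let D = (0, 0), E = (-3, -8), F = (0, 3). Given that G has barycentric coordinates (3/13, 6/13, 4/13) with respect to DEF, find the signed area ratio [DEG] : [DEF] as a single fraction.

The signed ratio [DEG]/[DEF] equals the barycentric coordinate of G at vertex F, which is 4/13.

4/13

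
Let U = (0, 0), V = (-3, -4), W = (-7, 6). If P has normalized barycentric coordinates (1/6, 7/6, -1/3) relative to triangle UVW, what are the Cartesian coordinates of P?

(-7/6, -20/3)

P = (1/6)·U + (7/6)·V + (-1/3)·W.
x-coordinate: (1/6)·0 + (7/6)·(-3) + (-1/3)·(-7) = -7/6.
y-coordinate: (1/6)·0 + (7/6)·(-4) + (-1/3)·6 = -20/3.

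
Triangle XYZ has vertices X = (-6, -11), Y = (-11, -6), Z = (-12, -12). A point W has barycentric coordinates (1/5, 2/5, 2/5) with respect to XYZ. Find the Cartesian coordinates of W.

W = (1/5)·X + (2/5)·Y + (2/5)·Z.
x-coordinate: (1/5)·(-6) + (2/5)·(-11) + (2/5)·(-12) = -52/5.
y-coordinate: (1/5)·(-11) + (2/5)·(-6) + (2/5)·(-12) = -47/5.

(-52/5, -47/5)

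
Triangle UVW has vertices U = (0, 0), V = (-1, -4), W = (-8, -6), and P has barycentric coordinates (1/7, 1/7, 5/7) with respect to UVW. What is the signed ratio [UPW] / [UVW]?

1/7

The signed ratio [UPW]/[UVW] equals the barycentric coordinate of P at vertex V, which is 1/7.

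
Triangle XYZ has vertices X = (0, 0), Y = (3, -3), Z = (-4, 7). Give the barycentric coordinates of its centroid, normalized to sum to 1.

The centroid is the average of the vertices, so each weight is 1/3.

(1/3, 1/3, 1/3)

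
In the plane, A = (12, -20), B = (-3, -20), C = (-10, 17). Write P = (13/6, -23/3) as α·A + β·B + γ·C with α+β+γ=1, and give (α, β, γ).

Signed area of the reference triangle: [ABC] = ½·(12·(-20−17) + (-3)·(17−(-20)) + (-10)·(-20−(-20))) = ½·(-444 − 111 + 0) = -555/2.
[PBC] = ½·((13/6)·(-20−17) + (-3)·(17−(-23/3)) + (-10)·(-23/3−(-20))) = ½·(-481/6 − 74 − 370/3) = -555/4, so the A-coordinate is (-555/4)/(-555/2) = 1/2.
[APC] = ½·(12·(-23/3−17) + (13/6)·(17−(-20)) + (-10)·(-20−(-23/3))) = ½·(-296 + 481/6 + 370/3) = -185/4, so the B-coordinate is 1/6.
[ABP] = ½·(12·(-20−(-23/3)) + (-3)·(-23/3−(-20)) + (13/6)·(-20−(-20))) = ½·(-148 − 37 + 0) = -185/2, so the C-coordinate is 1/3.

(1/2, 1/6, 1/3)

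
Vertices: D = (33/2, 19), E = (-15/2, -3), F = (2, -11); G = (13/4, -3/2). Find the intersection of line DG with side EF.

Barycentric coordinates of G with respect to DEF: (1/4, 1/4, 1/2).
On side EF the D-coordinate is zero; dropping G's D-weight 1/4 and renormalizing the remaining 1/4 : 1/2 gives weights 1/3, 2/3 on E, F.
H = (1/3)·(-15/2, -3) + (2/3)·(2, -11) = (-7/6, -25/3).

(-7/6, -25/3)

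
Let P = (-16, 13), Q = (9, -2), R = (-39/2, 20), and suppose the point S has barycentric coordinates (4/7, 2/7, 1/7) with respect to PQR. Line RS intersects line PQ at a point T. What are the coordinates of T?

(-23/3, 8)

Line RS meets PQ where the R-coordinate vanishes; zeroing S's R-weight and renormalizing leaves P, Q-weights 4/7 : 2/7 → (2/3, 1/3).
So T = (2/3)·P + (1/3)·Q = (-23/3, 8).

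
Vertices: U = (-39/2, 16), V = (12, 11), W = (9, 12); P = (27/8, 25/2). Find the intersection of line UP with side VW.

(11, 34/3)

Barycentric coordinates of P with respect to UVW: (1/4, 1/2, 1/4).
On side VW the U-coordinate is zero; dropping P's U-weight 1/4 and renormalizing the remaining 1/2 : 1/4 gives weights 2/3, 1/3 on V, W.
Q = (2/3)·(12, 11) + (1/3)·(9, 12) = (11, 34/3).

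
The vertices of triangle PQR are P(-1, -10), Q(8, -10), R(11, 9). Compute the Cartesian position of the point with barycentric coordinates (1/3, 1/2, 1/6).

(11/2, -41/6)

S = (1/3)·P + (1/2)·Q + (1/6)·R.
x-coordinate: (1/3)·(-1) + (1/2)·8 + (1/6)·11 = 11/2.
y-coordinate: (1/3)·(-10) + (1/2)·(-10) + (1/6)·9 = -41/6.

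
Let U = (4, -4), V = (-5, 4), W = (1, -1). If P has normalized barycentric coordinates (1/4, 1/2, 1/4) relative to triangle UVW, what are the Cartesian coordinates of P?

(-5/4, 3/4)

P = (1/4)·U + (1/2)·V + (1/4)·W.
x-coordinate: (1/4)·4 + (1/2)·(-5) + (1/4)·1 = -5/4.
y-coordinate: (1/4)·(-4) + (1/2)·4 + (1/4)·(-1) = 3/4.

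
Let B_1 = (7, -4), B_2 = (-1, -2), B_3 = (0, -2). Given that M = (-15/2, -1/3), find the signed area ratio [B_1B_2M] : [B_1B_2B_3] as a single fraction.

1/6

[B_1B_2B_3] = ½·(7·(-2−(-2)) + (-1)·(-2−(-4)) + 0·(-4−(-2))) = ½·(0 − 2 + 0) = -1.
[B_1B_2M] = ½·(7·(-2−(-1/3)) + (-1)·(-1/3−(-4)) + (-15/2)·(-4−(-2))) = ½·(-35/3 − 11/3 + 15) = -1/6, so the ratio is (-1/6)/(-1) = 1/6.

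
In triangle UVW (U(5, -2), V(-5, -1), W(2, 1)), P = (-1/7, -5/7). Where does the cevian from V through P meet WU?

(7/2, -1/2)

Barycentric coordinates of P with respect to UVW: (2/7, 3/7, 2/7).
On side WU the V-coordinate is zero; dropping P's V-weight 3/7 and renormalizing the remaining 2/7 : 2/7 gives weights 1/2, 1/2 on W, U.
Q = (1/2)·(2, 1) + (1/2)·(5, -2) = (7/2, -1/2).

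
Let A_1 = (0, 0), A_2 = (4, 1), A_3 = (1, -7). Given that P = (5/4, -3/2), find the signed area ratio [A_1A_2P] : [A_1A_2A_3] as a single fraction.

1/4

[A_1A_2A_3] = ½·(0·(1−(-7)) + 4·(-7−0) + 1·(0−1)) = ½·(0 − 28 − 1) = -29/2.
[A_1A_2P] = ½·(0·(1−(-3/2)) + 4·(-3/2−0) + (5/4)·(0−1)) = ½·(0 − 6 − 5/4) = -29/8, so the ratio is (-29/8)/(-29/2) = 1/4.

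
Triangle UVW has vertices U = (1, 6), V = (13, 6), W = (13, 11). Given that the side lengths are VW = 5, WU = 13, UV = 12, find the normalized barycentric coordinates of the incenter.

(1/6, 13/30, 2/5)

The incenter has barycentric coordinates proportional to the opposite side lengths: (5 : 13 : 12).
Normalizing by 5+13+12 = 30 gives (1/6, 13/30, 2/5).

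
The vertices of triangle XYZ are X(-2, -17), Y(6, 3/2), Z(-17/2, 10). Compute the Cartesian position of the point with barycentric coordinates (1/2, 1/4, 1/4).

W = (1/2)·X + (1/4)·Y + (1/4)·Z.
x-coordinate: (1/2)·(-2) + (1/4)·6 + (1/4)·(-17/2) = -13/8.
y-coordinate: (1/2)·(-17) + (1/4)·(3/2) + (1/4)·10 = -45/8.

(-13/8, -45/8)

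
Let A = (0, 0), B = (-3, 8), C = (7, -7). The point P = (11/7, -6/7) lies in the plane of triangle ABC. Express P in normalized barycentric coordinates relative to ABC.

Signed area of the reference triangle: [ABC] = ½·(0·(8−(-7)) + (-3)·(-7−0) + 7·(0−8)) = ½·(0 + 21 − 56) = -35/2.
[PBC] = ½·((11/7)·(8−(-7)) + (-3)·(-7−(-6/7)) + 7·(-6/7−8)) = ½·(165/7 + 129/7 − 62) = -10, so the A-coordinate is (-10)/(-35/2) = 4/7.
[APC] = ½·(0·(-6/7−(-7)) + (11/7)·(-7−0) + 7·(0−(-6/7))) = ½·(0 − 11 + 6) = -5/2, so the B-coordinate is 1/7.
[ABP] = ½·(0·(8−(-6/7)) + (-3)·(-6/7−0) + (11/7)·(0−8)) = ½·(0 + 18/7 − 88/7) = -5, so the C-coordinate is 2/7.

(4/7, 1/7, 2/7)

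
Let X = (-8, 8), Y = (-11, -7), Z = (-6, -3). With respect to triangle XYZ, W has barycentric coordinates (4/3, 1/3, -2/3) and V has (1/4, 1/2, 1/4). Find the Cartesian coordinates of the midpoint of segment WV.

Barycentric coordinates of the midpoint are the average: (19/24, 5/12, -5/24).
Converting: (19/24)·X + (5/12)·Y + (-5/24)·Z = (-29/3, 97/24).

(-29/3, 97/24)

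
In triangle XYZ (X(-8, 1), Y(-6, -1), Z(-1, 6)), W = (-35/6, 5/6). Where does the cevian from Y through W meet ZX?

(-17/3, 8/3)

Barycentric coordinates of W with respect to XYZ: (1/3, 1/2, 1/6).
On side ZX the Y-coordinate is zero; dropping W's Y-weight 1/2 and renormalizing the remaining 1/6 : 1/3 gives weights 1/3, 2/3 on Z, X.
V = (1/3)·(-1, 6) + (2/3)·(-8, 1) = (-17/3, 8/3).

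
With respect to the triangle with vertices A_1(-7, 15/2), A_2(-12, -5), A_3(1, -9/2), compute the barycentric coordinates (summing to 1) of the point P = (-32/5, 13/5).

(3/5, 1/5, 1/5)

Signed area of the reference triangle: [A_1A_2A_3] = ½·((-7)·(-5−(-9/2)) + (-12)·(-9/2−(15/2)) + 1·(15/2−(-5))) = ½·(7/2 + 144 + 25/2) = 80.
[PA_2A_3] = ½·((-32/5)·(-5−(-9/2)) + (-12)·(-9/2−(13/5)) + 1·(13/5−(-5))) = ½·(16/5 + 426/5 + 38/5) = 48, so the A_1-coordinate is 48/80 = 3/5.
[A_1PA_3] = ½·((-7)·(13/5−(-9/2)) + (-32/5)·(-9/2−(15/2)) + 1·(15/2−(13/5))) = ½·(-497/10 + 384/5 + 49/10) = 16, so the A_2-coordinate is 1/5.
[A_1A_2P] = ½·((-7)·(-5−(13/5)) + (-12)·(13/5−(15/2)) + (-32/5)·(15/2−(-5))) = ½·(266/5 + 294/5 − 80) = 16, so the A_3-coordinate is 1/5.
Check: 3/5 + 1/5 + 1/5 = 1.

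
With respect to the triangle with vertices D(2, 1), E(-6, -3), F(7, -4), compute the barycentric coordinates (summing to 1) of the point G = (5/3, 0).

Signed area of the reference triangle: [DEF] = ½·(2·(-3−(-4)) + (-6)·(-4−1) + 7·(1−(-3))) = ½·(2 + 30 + 28) = 30.
[GEF] = ½·((5/3)·(-3−(-4)) + (-6)·(-4−0) + 7·(0−(-3))) = ½·(5/3 + 24 + 21) = 70/3, so the D-coordinate is (70/3)/30 = 7/9.
[DGF] = ½·(2·(0−(-4)) + (5/3)·(-4−1) + 7·(1−0)) = ½·(8 − 25/3 + 7) = 10/3, so the E-coordinate is 1/9.
[DEG] = ½·(2·(-3−0) + (-6)·(0−1) + (5/3)·(1−(-3))) = ½·(-6 + 6 + 20/3) = 10/3, so the F-coordinate is 1/9.
Check: 7/9 + 1/9 + 1/9 = 1.

(7/9, 1/9, 1/9)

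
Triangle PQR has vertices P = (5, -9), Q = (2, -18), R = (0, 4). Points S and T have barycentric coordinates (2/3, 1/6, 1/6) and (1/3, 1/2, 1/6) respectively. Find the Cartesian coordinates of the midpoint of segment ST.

Barycentric coordinates of the midpoint are the average: (1/2, 1/3, 1/6).
Converting: (1/2)·P + (1/3)·Q + (1/6)·R = (19/6, -59/6).

(19/6, -59/6)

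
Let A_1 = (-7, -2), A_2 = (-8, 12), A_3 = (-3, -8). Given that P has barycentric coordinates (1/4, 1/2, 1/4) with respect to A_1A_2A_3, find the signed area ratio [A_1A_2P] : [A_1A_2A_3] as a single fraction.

The signed ratio [A_1A_2P]/[A_1A_2A_3] equals the barycentric coordinate of P at vertex A_3, which is 1/4.

1/4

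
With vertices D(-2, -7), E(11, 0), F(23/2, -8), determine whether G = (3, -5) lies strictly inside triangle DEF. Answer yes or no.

yes

Barycentric coordinates of G: (133/215, 64/215, 18/215).
The three coordinates are positive, positive, positive; a point is interior exactly when all three are positive.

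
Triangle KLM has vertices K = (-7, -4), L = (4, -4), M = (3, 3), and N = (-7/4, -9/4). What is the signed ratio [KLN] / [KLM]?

[KLM] = ½·((-7)·(-4−3) + 4·(3−(-4)) + 3·(-4−(-4))) = ½·(49 + 28 + 0) = 77/2.
[KLN] = ½·((-7)·(-4−(-9/4)) + 4·(-9/4−(-4)) + (-7/4)·(-4−(-4))) = ½·(49/4 + 7 + 0) = 77/8, so the ratio is (77/8)/(77/2) = 1/4.

1/4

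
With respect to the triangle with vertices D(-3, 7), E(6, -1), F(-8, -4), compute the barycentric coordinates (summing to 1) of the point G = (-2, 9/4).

Signed area of the reference triangle: [DEF] = ½·((-3)·(-1−(-4)) + 6·(-4−7) + (-8)·(7−(-1))) = ½·(-9 − 66 − 64) = -139/2.
[GEF] = ½·((-2)·(-1−(-4)) + 6·(-4−(9/4)) + (-8)·(9/4−(-1))) = ½·(-6 − 75/2 − 26) = -139/4, so the D-coordinate is (-139/4)/(-139/2) = 1/2.
[DGF] = ½·((-3)·(9/4−(-4)) + (-2)·(-4−7) + (-8)·(7−(9/4))) = ½·(-75/4 + 22 − 38) = -139/8, so the E-coordinate is 1/4.
[DEG] = ½·((-3)·(-1−(9/4)) + 6·(9/4−7) + (-2)·(7−(-1))) = ½·(39/4 − 57/2 − 16) = -139/8, so the F-coordinate is 1/4.
Check: 1/2 + 1/4 + 1/4 = 1.

(1/2, 1/4, 1/4)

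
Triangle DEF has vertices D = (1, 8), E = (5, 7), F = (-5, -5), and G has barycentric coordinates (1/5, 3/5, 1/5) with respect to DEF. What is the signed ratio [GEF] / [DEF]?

1/5

The signed ratio [GEF]/[DEF] equals the barycentric coordinate of G at vertex D, which is 1/5.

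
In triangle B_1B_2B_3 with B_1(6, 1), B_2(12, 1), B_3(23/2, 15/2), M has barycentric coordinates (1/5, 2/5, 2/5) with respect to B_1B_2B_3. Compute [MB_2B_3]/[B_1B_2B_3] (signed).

1/5

The signed ratio [MB_2B_3]/[B_1B_2B_3] equals the barycentric coordinate of M at vertex B_1, which is 1/5.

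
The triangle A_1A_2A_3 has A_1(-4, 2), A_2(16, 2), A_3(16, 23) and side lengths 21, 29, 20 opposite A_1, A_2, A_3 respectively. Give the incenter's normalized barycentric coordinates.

(3/10, 29/70, 2/7)

The incenter has barycentric coordinates proportional to the opposite side lengths: (21 : 29 : 20).
Normalizing by 21+29+20 = 70 gives (3/10, 29/70, 2/7).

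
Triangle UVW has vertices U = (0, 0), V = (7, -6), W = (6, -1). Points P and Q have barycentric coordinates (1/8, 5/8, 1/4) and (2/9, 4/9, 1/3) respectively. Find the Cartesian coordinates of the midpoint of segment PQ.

Barycentric coordinates of the midpoint are the average: (25/144, 77/144, 7/24).
Converting: (25/144)·U + (77/144)·V + (7/24)·W = (791/144, -7/2).

(791/144, -7/2)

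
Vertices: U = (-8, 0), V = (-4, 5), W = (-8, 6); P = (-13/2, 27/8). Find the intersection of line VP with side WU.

(-8, 12/5)

Barycentric coordinates of P with respect to UVW: (3/8, 3/8, 1/4).
On side WU the V-coordinate is zero; dropping P's V-weight 3/8 and renormalizing the remaining 1/4 : 3/8 gives weights 2/5, 3/5 on W, U.
Q = (2/5)·(-8, 6) + (3/5)·(-8, 0) = (-8, 12/5).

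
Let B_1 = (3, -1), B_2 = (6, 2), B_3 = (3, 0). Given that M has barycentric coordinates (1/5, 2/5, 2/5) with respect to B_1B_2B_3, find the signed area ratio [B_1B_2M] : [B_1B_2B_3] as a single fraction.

The signed ratio [B_1B_2M]/[B_1B_2B_3] equals the barycentric coordinate of M at vertex B_3, which is 2/5.

2/5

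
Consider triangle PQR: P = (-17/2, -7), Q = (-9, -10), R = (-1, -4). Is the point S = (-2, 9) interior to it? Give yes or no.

Barycentric coordinates of S: (110/21, -67/14, 23/42).
The three coordinates are positive, negative, positive; a point is interior exactly when all three are positive.

no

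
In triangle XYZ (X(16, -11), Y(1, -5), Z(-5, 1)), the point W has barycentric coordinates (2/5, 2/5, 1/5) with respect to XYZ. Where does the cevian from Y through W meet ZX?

(9, -7)

Line YW meets ZX where the Y-coordinate vanishes; zeroing W's Y-weight and renormalizing leaves Z, X-weights 1/5 : 2/5 → (1/3, 2/3).
So V = (1/3)·Z + (2/3)·X = (9, -7).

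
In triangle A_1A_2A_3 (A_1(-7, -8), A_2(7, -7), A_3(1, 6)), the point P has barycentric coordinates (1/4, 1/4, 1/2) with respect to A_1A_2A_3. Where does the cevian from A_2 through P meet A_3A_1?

(-5/3, 4/3)

Line A_2P meets A_3A_1 where the A_2-coordinate vanishes; zeroing P's A_2-weight and renormalizing leaves A_3, A_1-weights 1/2 : 1/4 → (2/3, 1/3).
So Q = (2/3)·A_3 + (1/3)·A_1 = (-5/3, 4/3).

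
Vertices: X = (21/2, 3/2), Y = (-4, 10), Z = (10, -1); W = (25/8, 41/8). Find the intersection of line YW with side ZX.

(41/4, 1/4)

Barycentric coordinates of W with respect to XYZ: (1/4, 1/2, 1/4).
On side ZX the Y-coordinate is zero; dropping W's Y-weight 1/2 and renormalizing the remaining 1/4 : 1/4 gives weights 1/2, 1/2 on Z, X.
V = (1/2)·(10, -1) + (1/2)·(21/2, 3/2) = (41/4, 1/4).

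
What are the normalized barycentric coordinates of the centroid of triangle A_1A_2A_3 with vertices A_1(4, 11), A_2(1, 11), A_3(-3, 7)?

The centroid is the average of the vertices, so each weight is 1/3.

(1/3, 1/3, 1/3)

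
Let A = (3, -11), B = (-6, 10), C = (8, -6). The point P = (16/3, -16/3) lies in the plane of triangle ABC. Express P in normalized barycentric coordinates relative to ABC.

(2/9, 1/9, 2/3)

Signed area of the reference triangle: [ABC] = ½·(3·(10−(-6)) + (-6)·(-6−(-11)) + 8·(-11−10)) = ½·(48 − 30 − 168) = -75.
[PBC] = ½·((16/3)·(10−(-6)) + (-6)·(-6−(-16/3)) + 8·(-16/3−10)) = ½·(256/3 + 4 − 368/3) = -50/3, so the A-coordinate is (-50/3)/(-75) = 2/9.
[APC] = ½·(3·(-16/3−(-6)) + (16/3)·(-6−(-11)) + 8·(-11−(-16/3))) = ½·(2 + 80/3 − 136/3) = -25/3, so the B-coordinate is 1/9.
[ABP] = ½·(3·(10−(-16/3)) + (-6)·(-16/3−(-11)) + (16/3)·(-11−10)) = ½·(46 − 34 − 112) = -50, so the C-coordinate is 2/3.
Check: 2/9 + 1/9 + 2/3 = 1.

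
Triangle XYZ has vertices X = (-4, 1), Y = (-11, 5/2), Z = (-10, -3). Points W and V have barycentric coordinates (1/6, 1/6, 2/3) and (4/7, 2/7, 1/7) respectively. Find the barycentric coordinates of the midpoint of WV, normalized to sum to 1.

Since both coordinate triples sum to 1, the midpoint's barycentrics are the componentwise average.
(1/6+4/7)/2 = 31/84; similarly 19/84 and 17/42.

(31/84, 19/84, 17/42)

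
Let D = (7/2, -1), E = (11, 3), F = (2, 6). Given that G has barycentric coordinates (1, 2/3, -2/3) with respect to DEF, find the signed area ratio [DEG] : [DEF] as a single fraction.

The signed ratio [DEG]/[DEF] equals the barycentric coordinate of G at vertex F, which is -2/3.

-2/3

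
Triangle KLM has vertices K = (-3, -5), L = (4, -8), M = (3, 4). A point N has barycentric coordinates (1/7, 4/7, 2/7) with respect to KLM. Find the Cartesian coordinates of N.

(19/7, -29/7)

N = (1/7)·K + (4/7)·L + (2/7)·M.
x-coordinate: (1/7)·(-3) + (4/7)·4 + (2/7)·3 = 19/7.
y-coordinate: (1/7)·(-5) + (4/7)·(-8) + (2/7)·4 = -29/7.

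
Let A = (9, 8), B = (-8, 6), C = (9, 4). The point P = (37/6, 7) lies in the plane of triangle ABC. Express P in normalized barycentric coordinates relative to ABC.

(2/3, 1/6, 1/6)

Signed area of the reference triangle: [ABC] = ½·(9·(6−4) + (-8)·(4−8) + 9·(8−6)) = ½·(18 + 32 + 18) = 34.
[PBC] = ½·((37/6)·(6−4) + (-8)·(4−7) + 9·(7−6)) = ½·(37/3 + 24 + 9) = 68/3, so the A-coordinate is (68/3)/34 = 2/3.
[APC] = ½·(9·(7−4) + (37/6)·(4−8) + 9·(8−7)) = ½·(27 − 74/3 + 9) = 17/3, so the B-coordinate is 1/6.
[ABP] = ½·(9·(6−7) + (-8)·(7−8) + (37/6)·(8−6)) = ½·(-9 + 8 + 37/3) = 17/3, so the C-coordinate is 1/6.
Check: 2/3 + 1/6 + 1/6 = 1.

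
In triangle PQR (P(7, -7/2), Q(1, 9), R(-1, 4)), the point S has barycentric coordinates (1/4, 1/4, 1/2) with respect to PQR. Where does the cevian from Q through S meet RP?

Line QS meets RP where the Q-coordinate vanishes; zeroing S's Q-weight and renormalizing leaves R, P-weights 1/2 : 1/4 → (2/3, 1/3).
So T = (2/3)·R + (1/3)·P = (5/3, 3/2).

(5/3, 3/2)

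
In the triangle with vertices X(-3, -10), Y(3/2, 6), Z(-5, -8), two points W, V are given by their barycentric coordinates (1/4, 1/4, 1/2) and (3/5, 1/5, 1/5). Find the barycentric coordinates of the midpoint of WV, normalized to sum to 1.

(17/40, 9/40, 7/20)

Since both coordinate triples sum to 1, the midpoint's barycentrics are the componentwise average.
(1/4+3/5)/2 = 17/40; similarly 9/40 and 7/20.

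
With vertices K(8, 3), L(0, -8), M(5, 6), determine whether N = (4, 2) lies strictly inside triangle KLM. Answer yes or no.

Barycentric coordinates of N: (2/19, 5/19, 12/19).
The three coordinates are positive, positive, positive; a point is interior exactly when all three are positive.

yes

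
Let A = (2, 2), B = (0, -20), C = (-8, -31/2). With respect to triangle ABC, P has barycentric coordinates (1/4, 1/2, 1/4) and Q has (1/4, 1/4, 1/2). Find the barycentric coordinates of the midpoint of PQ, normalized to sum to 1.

(1/4, 3/8, 3/8)

Since both coordinate triples sum to 1, the midpoint's barycentrics are the componentwise average.
(1/4+1/4)/2 = 1/4; similarly 3/8 and 3/8.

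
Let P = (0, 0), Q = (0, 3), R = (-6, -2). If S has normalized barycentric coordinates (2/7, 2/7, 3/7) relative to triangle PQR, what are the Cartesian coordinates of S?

(-18/7, 0)

S = (2/7)·P + (2/7)·Q + (3/7)·R.
x-coordinate: (2/7)·0 + (2/7)·0 + (3/7)·(-6) = -18/7.
y-coordinate: (2/7)·0 + (2/7)·3 + (3/7)·(-2) = 0.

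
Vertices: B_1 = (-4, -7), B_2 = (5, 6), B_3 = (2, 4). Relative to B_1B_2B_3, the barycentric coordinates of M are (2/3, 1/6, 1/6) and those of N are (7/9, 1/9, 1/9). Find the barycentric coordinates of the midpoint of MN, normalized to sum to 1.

(13/18, 5/36, 5/36)

Since both coordinate triples sum to 1, the midpoint's barycentrics are the componentwise average.
(2/3+7/9)/2 = 13/18; similarly 5/36 and 5/36.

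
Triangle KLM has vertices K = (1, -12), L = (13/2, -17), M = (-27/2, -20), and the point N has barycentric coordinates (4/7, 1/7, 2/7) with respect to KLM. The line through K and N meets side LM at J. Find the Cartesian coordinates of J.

Line KN meets LM where the K-coordinate vanishes; zeroing N's K-weight and renormalizing leaves L, M-weights 1/7 : 2/7 → (1/3, 2/3).
So J = (1/3)·L + (2/3)·M = (-41/6, -19).

(-41/6, -19)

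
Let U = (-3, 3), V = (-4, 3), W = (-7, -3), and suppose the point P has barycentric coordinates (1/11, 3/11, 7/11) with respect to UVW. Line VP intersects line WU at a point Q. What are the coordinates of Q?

(-13/2, -9/4)

Line VP meets WU where the V-coordinate vanishes; zeroing P's V-weight and renormalizing leaves W, U-weights 7/11 : 1/11 → (7/8, 1/8).
So Q = (7/8)·W + (1/8)·U = (-13/2, -9/4).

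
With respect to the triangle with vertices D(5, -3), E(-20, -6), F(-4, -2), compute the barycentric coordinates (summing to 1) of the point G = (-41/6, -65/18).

(5/18, 1/3, 7/18)

Signed area of the reference triangle: [DEF] = ½·(5·(-6−(-2)) + (-20)·(-2−(-3)) + (-4)·(-3−(-6))) = ½·(-20 − 20 − 12) = -26.
[GEF] = ½·((-41/6)·(-6−(-2)) + (-20)·(-2−(-65/18)) + (-4)·(-65/18−(-6))) = ½·(82/3 − 290/9 − 86/9) = -65/9, so the D-coordinate is (-65/9)/(-26) = 5/18.
[DGF] = ½·(5·(-65/18−(-2)) + (-41/6)·(-2−(-3)) + (-4)·(-3−(-65/18))) = ½·(-145/18 − 41/6 − 22/9) = -26/3, so the E-coordinate is 1/3.
[DEG] = ½·(5·(-6−(-65/18)) + (-20)·(-65/18−(-3)) + (-41/6)·(-3−(-6))) = ½·(-215/18 + 110/9 − 41/2) = -91/9, so the F-coordinate is 7/18.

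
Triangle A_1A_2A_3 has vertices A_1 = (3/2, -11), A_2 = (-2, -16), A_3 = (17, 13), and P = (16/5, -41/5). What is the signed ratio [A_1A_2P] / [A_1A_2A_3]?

1/5

[A_1A_2A_3] = ½·((3/2)·(-16−13) + (-2)·(13−(-11)) + 17·(-11−(-16))) = ½·(-87/2 − 48 + 85) = -13/4.
[A_1A_2P] = ½·((3/2)·(-16−(-41/5)) + (-2)·(-41/5−(-11)) + (16/5)·(-11−(-16))) = ½·(-117/10 − 28/5 + 16) = -13/20, so the ratio is (-13/20)/(-13/4) = 1/5.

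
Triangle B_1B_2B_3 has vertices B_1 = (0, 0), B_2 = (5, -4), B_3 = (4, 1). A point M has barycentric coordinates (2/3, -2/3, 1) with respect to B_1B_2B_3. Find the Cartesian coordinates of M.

(2/3, 11/3)

M = (2/3)·B_1 + (-2/3)·B_2 + 1·B_3.
x-coordinate: (2/3)·0 + (-2/3)·5 + 1·4 = 2/3.
y-coordinate: (2/3)·0 + (-2/3)·(-4) + 1·1 = 11/3.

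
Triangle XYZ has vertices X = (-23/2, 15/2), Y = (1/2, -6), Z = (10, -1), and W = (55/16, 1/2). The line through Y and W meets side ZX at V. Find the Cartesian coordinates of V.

Barycentric coordinates of W with respect to XYZ: (1/4, 1/8, 5/8).
On side ZX the Y-coordinate is zero; dropping W's Y-weight 1/8 and renormalizing the remaining 5/8 : 1/4 gives weights 5/7, 2/7 on Z, X.
V = (5/7)·(10, -1) + (2/7)·(-23/2, 15/2) = (27/7, 10/7).

(27/7, 10/7)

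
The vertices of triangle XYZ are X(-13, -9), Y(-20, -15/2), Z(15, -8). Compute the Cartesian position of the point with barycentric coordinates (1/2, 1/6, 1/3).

(-29/6, -101/12)

W = (1/2)·X + (1/6)·Y + (1/3)·Z.
x-coordinate: (1/2)·(-13) + (1/6)·(-20) + (1/3)·15 = -29/6.
y-coordinate: (1/2)·(-9) + (1/6)·(-15/2) + (1/3)·(-8) = -101/12.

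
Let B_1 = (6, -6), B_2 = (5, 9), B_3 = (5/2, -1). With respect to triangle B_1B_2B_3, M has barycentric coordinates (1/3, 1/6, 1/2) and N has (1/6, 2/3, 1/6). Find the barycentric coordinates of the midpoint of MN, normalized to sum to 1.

Since both coordinate triples sum to 1, the midpoint's barycentrics are the componentwise average.
(1/3+1/6)/2 = 1/4; similarly 5/12 and 1/3.

(1/4, 5/12, 1/3)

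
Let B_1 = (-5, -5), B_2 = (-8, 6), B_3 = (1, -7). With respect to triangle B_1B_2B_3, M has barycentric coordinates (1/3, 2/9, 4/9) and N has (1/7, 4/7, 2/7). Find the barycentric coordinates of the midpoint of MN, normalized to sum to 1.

Since both coordinate triples sum to 1, the midpoint's barycentrics are the componentwise average.
(1/3+1/7)/2 = 5/21; similarly 25/63 and 23/63.

(5/21, 25/63, 23/63)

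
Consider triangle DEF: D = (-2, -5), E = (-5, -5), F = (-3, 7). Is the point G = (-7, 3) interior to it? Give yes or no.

no

Barycentric coordinates of G: (-10/9, 13/9, 2/3).
The three coordinates are negative, positive, positive; a point is interior exactly when all three are positive.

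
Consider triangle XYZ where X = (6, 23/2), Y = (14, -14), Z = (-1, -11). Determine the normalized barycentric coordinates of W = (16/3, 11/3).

(2/3, 1/9, 2/9)

Signed area of the reference triangle: [XYZ] = ½·(6·(-14−(-11)) + 14·(-11−(23/2)) + (-1)·(23/2−(-14))) = ½·(-18 − 315 − 51/2) = -717/4.
[WYZ] = ½·((16/3)·(-14−(-11)) + 14·(-11−(11/3)) + (-1)·(11/3−(-14))) = ½·(-16 − 616/3 − 53/3) = -239/2, so the X-coordinate is (-239/2)/(-717/4) = 2/3.
[XWZ] = ½·(6·(11/3−(-11)) + (16/3)·(-11−(23/2)) + (-1)·(23/2−(11/3))) = ½·(88 − 120 − 47/6) = -239/12, so the Y-coordinate is 1/9.
[XYW] = ½·(6·(-14−(11/3)) + 14·(11/3−(23/2)) + (16/3)·(23/2−(-14))) = ½·(-106 − 329/3 + 136) = -239/6, so the Z-coordinate is 2/9.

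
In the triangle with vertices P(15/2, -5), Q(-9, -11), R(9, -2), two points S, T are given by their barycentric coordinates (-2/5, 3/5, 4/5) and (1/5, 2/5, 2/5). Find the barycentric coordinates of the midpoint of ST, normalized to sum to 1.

Since both coordinate triples sum to 1, the midpoint's barycentrics are the componentwise average.
(-2/5+1/5)/2 = -1/10; similarly 1/2 and 3/5.

(-1/10, 1/2, 3/5)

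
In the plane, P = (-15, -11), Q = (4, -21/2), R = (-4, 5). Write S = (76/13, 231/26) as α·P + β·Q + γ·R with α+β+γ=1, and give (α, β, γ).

(-8/13, 5/13, 16/13)

Signed area of the reference triangle: [PQR] = ½·((-15)·(-21/2−5) + 4·(5−(-11)) + (-4)·(-11−(-21/2))) = ½·(465/2 + 64 + 2) = 597/4.
[SQR] = ½·((76/13)·(-21/2−5) + 4·(5−(231/26)) + (-4)·(231/26−(-21/2))) = ½·(-1178/13 − 202/13 − 1008/13) = -1194/13, so the P-coordinate is (-1194/13)/(597/4) = -8/13.
[PSR] = ½·((-15)·(231/26−5) + (76/13)·(5−(-11)) + (-4)·(-11−(231/26))) = ½·(-1515/26 + 1216/13 + 1034/13) = 2985/52, so the Q-coordinate is 5/13.
[PQS] = ½·((-15)·(-21/2−(231/26)) + 4·(231/26−(-11)) + (76/13)·(-11−(-21/2))) = ½·(3780/13 + 1034/13 − 38/13) = 2388/13, so the R-coordinate is 16/13.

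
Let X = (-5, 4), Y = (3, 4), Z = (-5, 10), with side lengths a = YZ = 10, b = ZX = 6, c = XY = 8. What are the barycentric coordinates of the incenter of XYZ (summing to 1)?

(5/12, 1/4, 1/3)

The incenter has barycentric coordinates proportional to the opposite side lengths: (10 : 6 : 8).
Normalizing by 10+6+8 = 24 gives (5/12, 1/4, 1/3).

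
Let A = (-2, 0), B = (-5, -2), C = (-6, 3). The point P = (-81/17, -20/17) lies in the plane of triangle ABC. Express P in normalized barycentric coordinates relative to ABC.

(2/17, 13/17, 2/17)

Signed area of the reference triangle: [ABC] = ½·((-2)·(-2−3) + (-5)·(3−0) + (-6)·(0−(-2))) = ½·(10 − 15 − 12) = -17/2.
[PBC] = ½·((-81/17)·(-2−3) + (-5)·(3−(-20/17)) + (-6)·(-20/17−(-2))) = ½·(405/17 − 355/17 − 84/17) = -1, so the A-coordinate is (-1)/(-17/2) = 2/17.
[APC] = ½·((-2)·(-20/17−3) + (-81/17)·(3−0) + (-6)·(0−(-20/17))) = ½·(142/17 − 243/17 − 120/17) = -13/2, so the B-coordinate is 13/17.
[ABP] = ½·((-2)·(-2−(-20/17)) + (-5)·(-20/17−0) + (-81/17)·(0−(-2))) = ½·(28/17 + 100/17 − 162/17) = -1, so the C-coordinate is 2/17.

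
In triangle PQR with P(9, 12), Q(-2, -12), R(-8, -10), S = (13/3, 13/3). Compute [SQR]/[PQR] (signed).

2/3

[PQR] = ½·(9·(-12−(-10)) + (-2)·(-10−12) + (-8)·(12−(-12))) = ½·(-18 + 44 − 192) = -83.
[SQR] = ½·((13/3)·(-12−(-10)) + (-2)·(-10−(13/3)) + (-8)·(13/3−(-12))) = ½·(-26/3 + 86/3 − 392/3) = -166/3, so the ratio is (-166/3)/(-83) = 2/3.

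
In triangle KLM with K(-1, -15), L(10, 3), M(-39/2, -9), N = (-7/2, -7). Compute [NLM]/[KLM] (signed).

1/3

[KLM] = ½·((-1)·(3−(-9)) + 10·(-9−(-15)) + (-39/2)·(-15−3)) = ½·(-12 + 60 + 351) = 399/2.
[NLM] = ½·((-7/2)·(3−(-9)) + 10·(-9−(-7)) + (-39/2)·(-7−3)) = ½·(-42 − 20 + 195) = 133/2, so the ratio is (133/2)/(399/2) = 1/3.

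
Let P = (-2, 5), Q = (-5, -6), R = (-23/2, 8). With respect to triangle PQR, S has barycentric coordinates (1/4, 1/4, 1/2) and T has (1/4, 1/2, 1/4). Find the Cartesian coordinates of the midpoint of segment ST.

(-107/16, 2)

Barycentric coordinates of the midpoint are the average: (1/4, 3/8, 3/8).
Converting: (1/4)·P + (3/8)·Q + (3/8)·R = (-107/16, 2).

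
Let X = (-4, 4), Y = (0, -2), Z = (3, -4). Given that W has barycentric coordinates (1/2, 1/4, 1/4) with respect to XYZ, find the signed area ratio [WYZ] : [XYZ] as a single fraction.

1/2

The signed ratio [WYZ]/[XYZ] equals the barycentric coordinate of W at vertex X, which is 1/2.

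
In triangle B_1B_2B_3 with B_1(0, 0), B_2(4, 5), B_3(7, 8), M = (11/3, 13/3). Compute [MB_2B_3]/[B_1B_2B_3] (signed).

1/3

[B_1B_2B_3] = ½·(0·(5−8) + 4·(8−0) + 7·(0−5)) = ½·(0 + 32 − 35) = -3/2.
[MB_2B_3] = ½·((11/3)·(5−8) + 4·(8−(13/3)) + 7·(13/3−5)) = ½·(-11 + 44/3 − 14/3) = -1/2, so the ratio is (-1/2)/(-3/2) = 1/3.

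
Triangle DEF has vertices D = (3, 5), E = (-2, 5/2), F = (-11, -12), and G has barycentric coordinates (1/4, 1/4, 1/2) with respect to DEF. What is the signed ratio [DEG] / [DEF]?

1/2

The signed ratio [DEG]/[DEF] equals the barycentric coordinate of G at vertex F, which is 1/2.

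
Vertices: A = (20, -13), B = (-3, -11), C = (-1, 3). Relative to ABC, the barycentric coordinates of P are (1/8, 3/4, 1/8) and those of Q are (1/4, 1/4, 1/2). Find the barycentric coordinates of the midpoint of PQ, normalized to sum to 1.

Since both coordinate triples sum to 1, the midpoint's barycentrics are the componentwise average.
(1/8+1/4)/2 = 3/16; similarly 1/2 and 5/16.

(3/16, 1/2, 5/16)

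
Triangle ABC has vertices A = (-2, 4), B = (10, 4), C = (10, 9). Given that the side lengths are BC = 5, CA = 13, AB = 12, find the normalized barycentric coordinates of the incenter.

The incenter has barycentric coordinates proportional to the opposite side lengths: (5 : 13 : 12).
Normalizing by 5+13+12 = 30 gives (1/6, 13/30, 2/5).

(1/6, 13/30, 2/5)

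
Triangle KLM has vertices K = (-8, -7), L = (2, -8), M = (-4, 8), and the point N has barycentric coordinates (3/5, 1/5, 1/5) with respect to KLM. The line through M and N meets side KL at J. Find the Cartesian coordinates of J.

(-11/2, -29/4)

Line MN meets KL where the M-coordinate vanishes; zeroing N's M-weight and renormalizing leaves K, L-weights 3/5 : 1/5 → (3/4, 1/4).
So J = (3/4)·K + (1/4)·L = (-11/2, -29/4).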